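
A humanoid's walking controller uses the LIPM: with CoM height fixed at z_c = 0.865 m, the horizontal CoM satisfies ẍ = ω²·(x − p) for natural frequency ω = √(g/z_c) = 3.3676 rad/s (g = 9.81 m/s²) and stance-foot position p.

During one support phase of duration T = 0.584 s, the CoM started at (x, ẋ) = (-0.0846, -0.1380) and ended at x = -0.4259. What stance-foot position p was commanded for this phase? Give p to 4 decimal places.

ωT = 3.3676·0.584 = 1.966678; cosh(ωT) = 3.643409, sinh(ωT) = 3.503489
x(T) = p + (x₀−p)·cosh(ωT) + (ẋ₀/ω)·sinh(ωT) ⇒ p·(1 − cosh) = x(T) − x₀·cosh − (ẋ₀/ω)·sinh
numerator   = -0.4259 − (-0.0846)·3.643409 − (-0.1380/3.3676)·3.503489 = 0.025901
denominator = 1 − 3.643409 = -2.643409
p = 0.025901 / -2.643409 = -0.0098

p = -0.0098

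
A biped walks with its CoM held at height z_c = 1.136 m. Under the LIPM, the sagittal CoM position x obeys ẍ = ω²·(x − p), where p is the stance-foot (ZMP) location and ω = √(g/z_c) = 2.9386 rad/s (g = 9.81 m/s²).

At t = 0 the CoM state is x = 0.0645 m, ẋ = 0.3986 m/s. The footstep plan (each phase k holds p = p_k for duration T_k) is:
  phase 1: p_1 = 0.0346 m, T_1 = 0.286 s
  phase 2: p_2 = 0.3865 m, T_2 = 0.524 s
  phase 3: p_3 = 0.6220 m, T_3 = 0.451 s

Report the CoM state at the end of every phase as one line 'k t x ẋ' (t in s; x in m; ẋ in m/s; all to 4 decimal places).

1 0.2860 0.2036 0.6307
2 0.8100 0.4179 0.3426
3 1.2610 0.4147 -0.3588

phase 1: p=0.0346, T=0.286, ωT=0.840440, cosh=1.374453, sinh=0.942932; start (x,ẋ)=(0.064500, 0.398600) → end (x,ẋ)=(0.203598, 0.630707)
phase 2: p=0.3865, T=0.524, ωT=1.539826, cosh=2.439099, sinh=2.224681; start (x,ẋ)=(0.203598, 0.630707) → end (x,ẋ)=(0.417864, 0.342646)
phase 3: p=0.6220, T=0.451, ωT=1.325309, cosh=2.014534, sinh=1.748813; start (x,ẋ)=(0.417864, 0.342646) → end (x,ẋ)=(0.414675, -0.358797)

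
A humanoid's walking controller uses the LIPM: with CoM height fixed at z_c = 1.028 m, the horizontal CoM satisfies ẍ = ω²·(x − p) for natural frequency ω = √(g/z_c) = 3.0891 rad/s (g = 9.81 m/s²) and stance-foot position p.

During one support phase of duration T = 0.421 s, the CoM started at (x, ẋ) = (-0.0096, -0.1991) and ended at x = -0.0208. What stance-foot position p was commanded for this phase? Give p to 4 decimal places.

p = -0.1108

ωT = 3.0891·0.421 = 1.300511; cosh(ωT) = 1.971783, sinh(ωT) = 1.699390
x(T) = p + (x₀−p)·cosh(ωT) + (ẋ₀/ω)·sinh(ωT) ⇒ p·(1 − cosh) = x(T) − x₀·cosh − (ẋ₀/ω)·sinh
numerator   = -0.0208 − (-0.0096)·1.971783 − (-0.1991/3.0891)·1.699390 = 0.107659
denominator = 1 − 1.971783 = -0.971783
p = 0.107659 / -0.971783 = -0.1108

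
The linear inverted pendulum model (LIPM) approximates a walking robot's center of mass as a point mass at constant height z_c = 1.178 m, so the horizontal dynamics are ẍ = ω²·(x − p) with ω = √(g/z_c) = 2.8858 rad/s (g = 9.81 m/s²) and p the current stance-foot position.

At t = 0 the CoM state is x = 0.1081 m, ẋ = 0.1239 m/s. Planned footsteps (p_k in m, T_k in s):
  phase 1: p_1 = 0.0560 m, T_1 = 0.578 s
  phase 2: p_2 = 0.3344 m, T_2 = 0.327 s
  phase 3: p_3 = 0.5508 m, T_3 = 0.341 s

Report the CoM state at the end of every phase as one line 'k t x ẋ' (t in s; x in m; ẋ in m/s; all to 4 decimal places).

1 0.5780 0.3088 0.7245
2 0.9050 0.5702 0.9911
3 1.2460 0.9755 1.5753

phase 1: p=0.0560, T=0.578, ωT=1.667992, cosh=2.745070, sinh=2.556444; start (x,ẋ)=(0.108100, 0.123900) → end (x,ẋ)=(0.308777, 0.724476)
phase 2: p=0.3344, T=0.327, ωT=0.943657, cosh=1.479281, sinh=1.090079; start (x,ẋ)=(0.308777, 0.724476) → end (x,ẋ)=(0.570160, 0.991101)
phase 3: p=0.5508, T=0.341, ωT=0.984058, cosh=1.524541, sinh=1.150749; start (x,ẋ)=(0.570160, 0.991101) → end (x,ẋ)=(0.975529, 1.575264)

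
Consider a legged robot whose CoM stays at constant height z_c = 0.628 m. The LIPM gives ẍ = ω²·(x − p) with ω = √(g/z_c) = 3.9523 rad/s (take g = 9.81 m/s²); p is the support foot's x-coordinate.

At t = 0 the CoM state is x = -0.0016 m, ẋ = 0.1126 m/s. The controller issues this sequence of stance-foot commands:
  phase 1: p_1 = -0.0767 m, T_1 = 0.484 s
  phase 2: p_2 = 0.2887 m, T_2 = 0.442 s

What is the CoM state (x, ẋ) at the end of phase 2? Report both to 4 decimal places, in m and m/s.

phase 1: p=-0.0767, T=0.484, ωT=1.912913, cosh=3.460220, sinh=3.312570; start (x,ẋ)=(-0.001600, 0.112600) → end (x,ẋ)=(0.277537, 1.372850)
phase 2: p=0.2887, T=0.442, ωT=1.746917, cosh=2.955598, sinh=2.781288; start (x,ẋ)=(0.277537, 1.372850) → end (x,ẋ)=(1.221800, 3.934883)

x = 1.2218, ẋ = 3.9349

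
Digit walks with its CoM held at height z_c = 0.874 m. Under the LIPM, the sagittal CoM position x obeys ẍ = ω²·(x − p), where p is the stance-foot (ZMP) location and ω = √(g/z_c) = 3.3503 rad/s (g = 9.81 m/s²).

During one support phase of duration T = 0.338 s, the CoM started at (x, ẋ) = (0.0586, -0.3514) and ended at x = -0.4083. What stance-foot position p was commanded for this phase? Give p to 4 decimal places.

p = 0.5091

ωT = 3.3503·0.338 = 1.132401; cosh(ωT) = 1.712679, sinh(ωT) = 1.390420
x(T) = p + (x₀−p)·cosh(ωT) + (ẋ₀/ω)·sinh(ωT) ⇒ p·(1 − cosh) = x(T) − x₀·cosh − (ẋ₀/ω)·sinh
numerator   = -0.4083 − (0.0586)·1.712679 − (-0.3514/3.3503)·1.390420 = -0.362827
denominator = 1 − 1.712679 = -0.712679
p = -0.362827 / -0.712679 = 0.5091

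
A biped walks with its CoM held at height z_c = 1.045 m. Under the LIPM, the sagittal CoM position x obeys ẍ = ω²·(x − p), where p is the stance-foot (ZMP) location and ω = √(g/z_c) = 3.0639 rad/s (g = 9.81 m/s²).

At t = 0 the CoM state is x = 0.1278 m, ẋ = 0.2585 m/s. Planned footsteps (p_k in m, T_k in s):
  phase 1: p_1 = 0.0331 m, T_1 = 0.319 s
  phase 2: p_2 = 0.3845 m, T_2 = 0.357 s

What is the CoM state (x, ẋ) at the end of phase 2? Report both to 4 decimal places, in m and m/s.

x = 0.5121, ẋ = 0.7476

phase 1: p=0.0331, T=0.319, ωT=0.977384, cosh=1.516895, sinh=1.140601; start (x,ẋ)=(0.127800, 0.258500) → end (x,ẋ)=(0.272982, 0.723064)
phase 2: p=0.3845, T=0.357, ωT=1.093812, cosh=1.660286, sinh=1.325349; start (x,ẋ)=(0.272982, 0.723064) → end (x,ẋ)=(0.512123, 0.747648)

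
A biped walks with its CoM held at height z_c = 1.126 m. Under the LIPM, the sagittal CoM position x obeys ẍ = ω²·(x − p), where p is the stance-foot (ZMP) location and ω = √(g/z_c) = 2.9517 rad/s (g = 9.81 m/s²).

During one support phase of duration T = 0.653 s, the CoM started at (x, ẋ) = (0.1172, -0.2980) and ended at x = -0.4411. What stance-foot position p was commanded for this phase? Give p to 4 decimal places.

ωT = 2.9517·0.653 = 1.927460; cosh(ωT) = 3.508776, sinh(ωT) = 3.363258
x(T) = p + (x₀−p)·cosh(ωT) + (ẋ₀/ω)·sinh(ωT) ⇒ p·(1 − cosh) = x(T) − x₀·cosh − (ẋ₀/ω)·sinh
numerator   = -0.4411 − (0.1172)·3.508776 − (-0.2980/2.9517)·3.363258 = -0.512778
denominator = 1 − 3.508776 = -2.508776
p = -0.512778 / -2.508776 = 0.2044

p = 0.2044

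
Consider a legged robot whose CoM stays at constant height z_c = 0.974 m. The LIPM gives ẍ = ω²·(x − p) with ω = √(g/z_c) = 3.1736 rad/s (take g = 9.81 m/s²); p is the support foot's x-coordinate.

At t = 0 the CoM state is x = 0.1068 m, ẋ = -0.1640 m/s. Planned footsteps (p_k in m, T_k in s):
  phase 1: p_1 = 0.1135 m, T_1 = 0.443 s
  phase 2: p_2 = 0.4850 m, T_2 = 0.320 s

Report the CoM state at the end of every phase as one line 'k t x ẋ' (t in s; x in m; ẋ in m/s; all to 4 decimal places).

1 0.4430 -0.0001 -0.3954
2 0.7630 -0.4218 -2.4636

phase 1: p=0.1135, T=0.443, ωT=1.405905, cosh=2.162181, sinh=1.917035; start (x,ẋ)=(0.106800, -0.164000) → end (x,ẋ)=(-0.000052, -0.395360)
phase 2: p=0.4850, T=0.320, ωT=1.015552, cosh=1.561545, sinh=1.199342; start (x,ẋ)=(-0.000052, -0.395360) → end (x,ẋ)=(-0.421842, -2.463593)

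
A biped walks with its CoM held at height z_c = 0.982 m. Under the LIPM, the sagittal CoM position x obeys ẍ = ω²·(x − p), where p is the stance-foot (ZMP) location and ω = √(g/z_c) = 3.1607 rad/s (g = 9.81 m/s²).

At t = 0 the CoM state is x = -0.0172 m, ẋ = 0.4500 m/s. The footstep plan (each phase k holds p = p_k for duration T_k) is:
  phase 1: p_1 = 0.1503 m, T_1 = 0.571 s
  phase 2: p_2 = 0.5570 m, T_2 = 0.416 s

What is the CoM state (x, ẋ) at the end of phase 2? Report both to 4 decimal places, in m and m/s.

phase 1: p=0.1503, T=0.571, ωT=1.804760, cosh=3.121512, sinh=2.956998; start (x,ẋ)=(-0.017200, 0.450000) → end (x,ẋ)=(0.048445, -0.160805)
phase 2: p=0.5570, T=0.416, ωT=1.314851, cosh=1.996356, sinh=1.727841; start (x,ẋ)=(0.048445, -0.160805) → end (x,ẋ)=(-0.546163, -3.098339)

x = -0.5462, ẋ = -3.0983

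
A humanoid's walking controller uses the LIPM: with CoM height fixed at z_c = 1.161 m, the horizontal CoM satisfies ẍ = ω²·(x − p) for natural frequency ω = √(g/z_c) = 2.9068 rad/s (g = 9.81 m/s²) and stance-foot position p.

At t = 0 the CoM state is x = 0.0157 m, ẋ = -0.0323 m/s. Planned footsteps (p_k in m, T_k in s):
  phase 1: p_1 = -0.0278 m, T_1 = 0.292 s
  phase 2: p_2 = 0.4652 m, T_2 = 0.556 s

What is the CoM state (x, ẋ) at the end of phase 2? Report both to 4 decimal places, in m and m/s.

phase 1: p=-0.0278, T=0.292, ωT=0.848786, cosh=1.382371, sinh=0.954437; start (x,ẋ)=(0.015700, -0.032300) → end (x,ẋ)=(0.021728, 0.076034)
phase 2: p=0.4652, T=0.556, ωT=1.616181, cosh=2.616242, sinh=2.417586; start (x,ẋ)=(0.021728, 0.076034) → end (x,ẋ)=(-0.631794, -2.917553)

x = -0.6318, ẋ = -2.9176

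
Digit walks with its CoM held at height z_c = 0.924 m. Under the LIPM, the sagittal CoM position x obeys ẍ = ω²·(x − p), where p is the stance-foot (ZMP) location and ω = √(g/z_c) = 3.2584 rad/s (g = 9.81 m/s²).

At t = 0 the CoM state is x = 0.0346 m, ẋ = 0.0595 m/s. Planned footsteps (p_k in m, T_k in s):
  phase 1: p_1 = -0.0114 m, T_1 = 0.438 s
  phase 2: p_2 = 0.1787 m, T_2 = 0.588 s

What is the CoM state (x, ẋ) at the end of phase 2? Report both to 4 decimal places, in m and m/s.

x = 0.4290, ẋ = 0.9036

phase 1: p=-0.0114, T=0.438, ωT=1.427179, cosh=2.203457, sinh=1.963472; start (x,ẋ)=(0.034600, 0.059500) → end (x,ẋ)=(0.125813, 0.425403)
phase 2: p=0.1787, T=0.588, ωT=1.915939, cosh=3.470260, sinh=3.323056; start (x,ẋ)=(0.125813, 0.425403) → end (x,ẋ)=(0.429013, 0.903608)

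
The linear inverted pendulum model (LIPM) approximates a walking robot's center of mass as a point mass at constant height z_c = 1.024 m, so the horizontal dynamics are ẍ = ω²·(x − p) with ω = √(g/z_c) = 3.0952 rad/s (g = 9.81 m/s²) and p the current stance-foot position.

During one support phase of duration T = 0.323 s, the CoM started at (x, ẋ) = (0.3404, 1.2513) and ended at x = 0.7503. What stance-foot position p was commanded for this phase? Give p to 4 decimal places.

p = 0.4602

ωT = 3.0952·0.323 = 0.999750; cosh(ωT) = 1.542786, sinh(ωT) = 1.174815
x(T) = p + (x₀−p)·cosh(ωT) + (ẋ₀/ω)·sinh(ωT) ⇒ p·(1 − cosh) = x(T) − x₀·cosh − (ẋ₀/ω)·sinh
numerator   = 0.7503 − (0.3404)·1.542786 − (1.2513/3.0952)·1.174815 = -0.249808
denominator = 1 − 1.542786 = -0.542786
p = -0.249808 / -0.542786 = 0.4602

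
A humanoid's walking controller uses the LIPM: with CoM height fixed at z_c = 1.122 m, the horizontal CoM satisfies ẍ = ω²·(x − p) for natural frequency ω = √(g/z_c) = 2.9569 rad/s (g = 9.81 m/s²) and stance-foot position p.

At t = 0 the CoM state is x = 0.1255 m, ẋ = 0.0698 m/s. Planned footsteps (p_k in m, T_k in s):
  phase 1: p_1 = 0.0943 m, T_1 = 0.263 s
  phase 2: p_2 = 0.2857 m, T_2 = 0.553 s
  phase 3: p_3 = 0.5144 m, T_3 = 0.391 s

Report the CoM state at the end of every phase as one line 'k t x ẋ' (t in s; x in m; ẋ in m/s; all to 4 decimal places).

1 0.2630 0.1557 0.1712
2 0.8160 0.0824 -0.4929
3 1.2070 -0.4786 -2.6893

phase 1: p=0.0943, T=0.263, ωT=0.777665, cosh=1.317931, sinh=0.858453; start (x,ẋ)=(0.125500, 0.069800) → end (x,ẋ)=(0.155684, 0.171188)
phase 2: p=0.2857, T=0.553, ωT=1.635166, cosh=2.662614, sinh=2.467694; start (x,ẋ)=(0.155684, 0.171188) → end (x,ẋ)=(0.082383, -0.492883)
phase 3: p=0.5144, T=0.391, ωT=1.156148, cosh=1.746183, sinh=1.431486; start (x,ẋ)=(0.082383, -0.492883) → end (x,ẋ)=(-0.478593, -2.689287)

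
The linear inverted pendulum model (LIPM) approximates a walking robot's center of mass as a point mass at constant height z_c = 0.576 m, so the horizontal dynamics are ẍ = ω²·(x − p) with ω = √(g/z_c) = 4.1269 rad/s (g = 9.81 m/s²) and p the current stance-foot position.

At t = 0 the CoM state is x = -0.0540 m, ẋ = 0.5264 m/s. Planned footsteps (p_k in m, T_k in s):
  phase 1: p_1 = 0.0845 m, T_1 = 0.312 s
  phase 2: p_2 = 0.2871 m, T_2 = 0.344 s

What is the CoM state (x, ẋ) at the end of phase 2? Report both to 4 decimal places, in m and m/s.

x = -0.2472, ẋ = -1.9298

phase 1: p=0.0845, T=0.312, ωT=1.287593, cosh=1.949993, sinh=1.674059; start (x,ẋ)=(-0.054000, 0.526400) → end (x,ẋ)=(0.027958, 0.069625)
phase 2: p=0.2871, T=0.344, ωT=1.419654, cosh=2.188743, sinh=1.946945; start (x,ẋ)=(0.027958, 0.069625) → end (x,ẋ)=(-0.247249, -1.929777)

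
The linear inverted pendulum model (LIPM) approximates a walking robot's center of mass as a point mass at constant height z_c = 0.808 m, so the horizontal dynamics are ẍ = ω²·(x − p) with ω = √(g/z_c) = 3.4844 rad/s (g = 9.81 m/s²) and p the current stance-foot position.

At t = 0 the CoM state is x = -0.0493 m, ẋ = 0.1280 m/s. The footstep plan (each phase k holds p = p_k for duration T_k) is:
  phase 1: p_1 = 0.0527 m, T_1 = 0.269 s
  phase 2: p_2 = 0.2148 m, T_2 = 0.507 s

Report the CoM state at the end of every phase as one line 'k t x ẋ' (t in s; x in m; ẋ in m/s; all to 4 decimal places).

phase 1: p=0.0527, T=0.269, ωT=0.937304, cosh=1.472385, sinh=1.080703; start (x,ẋ)=(-0.049300, 0.128000) → end (x,ẋ)=(-0.057784, -0.195626)
phase 2: p=0.2148, T=0.507, ωT=1.766591, cosh=3.010894, sinh=2.839979; start (x,ẋ)=(-0.057784, -0.195626) → end (x,ẋ)=(-0.765366, -3.286392)

1 0.2690 -0.0578 -0.1956
2 0.7760 -0.7654 -3.2864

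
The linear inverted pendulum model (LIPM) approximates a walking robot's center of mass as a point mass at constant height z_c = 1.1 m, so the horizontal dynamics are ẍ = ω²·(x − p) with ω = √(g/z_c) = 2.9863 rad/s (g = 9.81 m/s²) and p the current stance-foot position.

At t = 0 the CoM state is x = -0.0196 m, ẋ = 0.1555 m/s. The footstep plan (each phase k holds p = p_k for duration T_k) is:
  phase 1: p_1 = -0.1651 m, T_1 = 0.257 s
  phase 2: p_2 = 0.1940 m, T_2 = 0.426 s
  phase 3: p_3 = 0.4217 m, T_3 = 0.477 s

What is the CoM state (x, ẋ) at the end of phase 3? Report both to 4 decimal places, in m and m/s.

phase 1: p=-0.1651, T=0.257, ωT=0.767479, cosh=1.309255, sinh=0.845073; start (x,ẋ)=(-0.019600, 0.155500) → end (x,ẋ)=(0.069401, 0.570779)
phase 2: p=0.1940, T=0.426, ωT=1.272164, cosh=1.924395, sinh=1.644171; start (x,ẋ)=(0.069401, 0.570779) → end (x,ẋ)=(0.268476, 0.486623)
phase 3: p=0.4217, T=0.477, ωT=1.424465, cosh=2.198136, sinh=1.957499; start (x,ẋ)=(0.268476, 0.486623) → end (x,ẋ)=(0.403871, 0.173965)

x = 0.4039, ẋ = 0.1740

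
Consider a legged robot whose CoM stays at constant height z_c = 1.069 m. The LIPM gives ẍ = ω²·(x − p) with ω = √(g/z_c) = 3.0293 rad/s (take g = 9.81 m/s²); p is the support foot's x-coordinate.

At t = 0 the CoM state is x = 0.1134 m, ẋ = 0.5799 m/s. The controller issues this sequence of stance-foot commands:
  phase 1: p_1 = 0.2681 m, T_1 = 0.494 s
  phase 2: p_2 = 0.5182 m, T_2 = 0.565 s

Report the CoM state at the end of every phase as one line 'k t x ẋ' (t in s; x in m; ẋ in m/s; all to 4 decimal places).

phase 1: p=0.2681, T=0.494, ωT=1.496474, cosh=2.344917, sinh=2.120999; start (x,ẋ)=(0.113400, 0.579900) → end (x,ẋ)=(0.311365, 0.365848)
phase 2: p=0.5182, T=0.565, ωT=1.711554, cosh=2.859074, sinh=2.678489; start (x,ẋ)=(0.311365, 0.365848) → end (x,ẋ)=(0.250324, -0.632263)

1 0.4940 0.3114 0.3658
2 1.0590 0.2503 -0.6323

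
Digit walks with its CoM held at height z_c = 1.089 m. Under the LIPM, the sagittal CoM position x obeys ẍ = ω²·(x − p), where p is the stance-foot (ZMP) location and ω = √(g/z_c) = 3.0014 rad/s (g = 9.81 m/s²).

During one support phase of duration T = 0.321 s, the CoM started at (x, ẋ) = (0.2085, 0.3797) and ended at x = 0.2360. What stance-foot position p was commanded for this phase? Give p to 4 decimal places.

p = 0.4362

ωT = 3.0014·0.321 = 0.963449; cosh(ωT) = 1.501148, sinh(ωT) = 1.119573
x(T) = p + (x₀−p)·cosh(ωT) + (ẋ₀/ω)·sinh(ωT) ⇒ p·(1 − cosh) = x(T) − x₀·cosh − (ẋ₀/ω)·sinh
numerator   = 0.2360 − (0.2085)·1.501148 − (0.3797/3.0014)·1.119573 = -0.218624
denominator = 1 − 1.501148 = -0.501148
p = -0.218624 / -0.501148 = 0.4362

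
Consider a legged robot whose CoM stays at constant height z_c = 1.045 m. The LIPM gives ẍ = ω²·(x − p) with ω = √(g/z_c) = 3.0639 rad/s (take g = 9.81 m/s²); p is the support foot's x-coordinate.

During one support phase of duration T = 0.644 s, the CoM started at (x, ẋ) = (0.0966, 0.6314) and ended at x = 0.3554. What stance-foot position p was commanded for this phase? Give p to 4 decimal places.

p = 0.2722

ωT = 3.0639·0.644 = 1.973152; cosh(ωT) = 3.666165, sinh(ωT) = 3.527147
x(T) = p + (x₀−p)·cosh(ωT) + (ẋ₀/ω)·sinh(ωT) ⇒ p·(1 − cosh) = x(T) − x₀·cosh − (ẋ₀/ω)·sinh
numerator   = 0.3554 − (0.0966)·3.666165 − (0.6314/3.0639)·3.527147 = -0.725616
denominator = 1 − 3.666165 = -2.666165
p = -0.725616 / -2.666165 = 0.2722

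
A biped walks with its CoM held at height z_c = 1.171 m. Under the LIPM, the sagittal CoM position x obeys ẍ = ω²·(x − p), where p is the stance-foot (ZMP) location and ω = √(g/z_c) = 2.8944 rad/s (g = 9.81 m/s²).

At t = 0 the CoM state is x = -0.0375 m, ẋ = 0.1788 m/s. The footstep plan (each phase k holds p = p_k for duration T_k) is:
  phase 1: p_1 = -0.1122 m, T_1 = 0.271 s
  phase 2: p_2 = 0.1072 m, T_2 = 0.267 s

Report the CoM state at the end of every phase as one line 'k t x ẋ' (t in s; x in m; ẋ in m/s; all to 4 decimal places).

phase 1: p=-0.1122, T=0.271, ωT=0.784382, cosh=1.323727, sinh=0.867326; start (x,ẋ)=(-0.037500, 0.178800) → end (x,ẋ)=(0.040261, 0.424208)
phase 2: p=0.1072, T=0.267, ωT=0.772805, cosh=1.313774, sinh=0.852058; start (x,ẋ)=(0.040261, 0.424208) → end (x,ẋ)=(0.144136, 0.392229)

1 0.2710 0.0403 0.4242
2 0.5380 0.1441 0.3922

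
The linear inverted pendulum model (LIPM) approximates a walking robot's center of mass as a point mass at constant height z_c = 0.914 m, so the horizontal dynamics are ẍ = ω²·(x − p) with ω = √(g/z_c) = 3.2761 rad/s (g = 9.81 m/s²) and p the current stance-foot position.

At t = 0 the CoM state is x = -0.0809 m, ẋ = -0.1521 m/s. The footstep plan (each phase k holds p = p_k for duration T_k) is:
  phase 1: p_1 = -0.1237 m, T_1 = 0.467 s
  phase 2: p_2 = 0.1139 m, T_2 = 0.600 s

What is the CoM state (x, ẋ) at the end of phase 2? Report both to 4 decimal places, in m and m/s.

phase 1: p=-0.1237, T=0.467, ωT=1.529939, cosh=2.417221, sinh=2.200672; start (x,ẋ)=(-0.080900, -0.152100) → end (x,ẋ)=(-0.122414, -0.059088)
phase 2: p=0.1139, T=0.600, ωT=1.965660, cosh=3.639843, sinh=3.499780; start (x,ẋ)=(-0.122414, -0.059088) → end (x,ẋ)=(-0.809367, -2.924557)

x = -0.8094, ẋ = -2.9246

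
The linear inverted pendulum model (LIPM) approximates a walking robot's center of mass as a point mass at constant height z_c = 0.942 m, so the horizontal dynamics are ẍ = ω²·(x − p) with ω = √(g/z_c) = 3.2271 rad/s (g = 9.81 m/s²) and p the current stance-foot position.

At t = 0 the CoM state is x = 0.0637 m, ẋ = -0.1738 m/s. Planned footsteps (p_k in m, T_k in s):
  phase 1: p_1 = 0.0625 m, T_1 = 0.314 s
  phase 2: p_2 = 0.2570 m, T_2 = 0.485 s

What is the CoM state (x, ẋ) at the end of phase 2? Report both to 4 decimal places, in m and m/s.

x = -0.5733, ẋ = -2.5619

phase 1: p=0.0625, T=0.314, ωT=1.013309, cosh=1.558859, sinh=1.195843; start (x,ẋ)=(0.063700, -0.173800) → end (x,ẋ)=(-0.000033, -0.266299)
phase 2: p=0.2570, T=0.485, ωT=1.565144, cosh=2.496210, sinh=2.287152; start (x,ẋ)=(-0.000033, -0.266299) → end (x,ẋ)=(-0.573343, -2.561865)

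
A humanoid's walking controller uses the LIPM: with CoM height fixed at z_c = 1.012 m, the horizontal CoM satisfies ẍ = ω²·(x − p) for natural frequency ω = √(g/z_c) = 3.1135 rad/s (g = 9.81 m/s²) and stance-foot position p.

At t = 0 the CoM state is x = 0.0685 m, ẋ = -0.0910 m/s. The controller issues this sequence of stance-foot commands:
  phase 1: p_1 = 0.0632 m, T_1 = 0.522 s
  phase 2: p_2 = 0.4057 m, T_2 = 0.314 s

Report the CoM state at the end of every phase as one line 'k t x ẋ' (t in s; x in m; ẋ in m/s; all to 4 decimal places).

1 0.5220 0.0058 -0.1998
2 0.8360 -0.2742 -1.7237

phase 1: p=0.0632, T=0.522, ωT=1.625247, cosh=2.638268, sinh=2.441405; start (x,ẋ)=(0.068500, -0.091000) → end (x,ẋ)=(0.005827, -0.199795)
phase 2: p=0.4057, T=0.314, ωT=0.977639, cosh=1.517186, sinh=1.140987; start (x,ẋ)=(0.005827, -0.199795) → end (x,ẋ)=(-0.274200, -1.723663)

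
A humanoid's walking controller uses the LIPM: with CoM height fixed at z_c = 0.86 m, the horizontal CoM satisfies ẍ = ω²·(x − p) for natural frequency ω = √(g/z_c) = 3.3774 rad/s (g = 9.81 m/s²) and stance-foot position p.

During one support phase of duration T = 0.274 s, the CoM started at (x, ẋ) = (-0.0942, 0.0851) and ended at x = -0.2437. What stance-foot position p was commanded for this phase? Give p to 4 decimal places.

ωT = 3.3774·0.274 = 0.925408; cosh(ωT) = 1.459633, sinh(ωT) = 1.063263
x(T) = p + (x₀−p)·cosh(ωT) + (ẋ₀/ω)·sinh(ωT) ⇒ p·(1 − cosh) = x(T) − x₀·cosh − (ẋ₀/ω)·sinh
numerator   = -0.2437 − (-0.0942)·1.459633 − (0.0851/3.3774)·1.063263 = -0.132993
denominator = 1 − 1.459633 = -0.459633
p = -0.132993 / -0.459633 = 0.2893

p = 0.2893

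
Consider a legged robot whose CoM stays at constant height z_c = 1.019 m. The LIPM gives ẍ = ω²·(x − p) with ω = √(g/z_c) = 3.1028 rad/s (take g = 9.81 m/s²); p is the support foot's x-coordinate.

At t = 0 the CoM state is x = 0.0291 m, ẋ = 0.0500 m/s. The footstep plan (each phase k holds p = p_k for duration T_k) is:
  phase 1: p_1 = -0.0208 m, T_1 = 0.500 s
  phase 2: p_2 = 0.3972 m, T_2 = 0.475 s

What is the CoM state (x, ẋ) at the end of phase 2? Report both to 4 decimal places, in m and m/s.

phase 1: p=-0.0208, T=0.500, ωT=1.551400, cosh=2.465011, sinh=2.253060; start (x,ẋ)=(0.029100, 0.050000) → end (x,ẋ)=(0.138511, 0.472091)
phase 2: p=0.3972, T=0.475, ωT=1.473830, cosh=2.297486, sinh=2.068439; start (x,ẋ)=(0.138511, 0.472091) → end (x,ẋ)=(0.117579, -0.575632)

x = 0.1176, ẋ = -0.5756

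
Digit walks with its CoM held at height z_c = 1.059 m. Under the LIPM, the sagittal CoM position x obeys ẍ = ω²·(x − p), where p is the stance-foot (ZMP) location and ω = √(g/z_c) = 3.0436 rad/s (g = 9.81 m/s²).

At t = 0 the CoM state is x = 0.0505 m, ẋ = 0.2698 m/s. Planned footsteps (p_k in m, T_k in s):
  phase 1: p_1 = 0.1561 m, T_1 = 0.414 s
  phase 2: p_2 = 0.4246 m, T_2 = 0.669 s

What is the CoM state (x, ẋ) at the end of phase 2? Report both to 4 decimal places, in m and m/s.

x = -0.8540, ẋ = -3.7630

phase 1: p=0.1561, T=0.414, ωT=1.260050, cosh=1.904619, sinh=1.620980; start (x,ẋ)=(0.050500, 0.269800) → end (x,ẋ)=(0.098664, -0.007123)
phase 2: p=0.4246, T=0.669, ωT=2.036168, cosh=3.895863, sinh=3.765335; start (x,ẋ)=(0.098664, -0.007123) → end (x,ẋ)=(-0.854015, -3.763035)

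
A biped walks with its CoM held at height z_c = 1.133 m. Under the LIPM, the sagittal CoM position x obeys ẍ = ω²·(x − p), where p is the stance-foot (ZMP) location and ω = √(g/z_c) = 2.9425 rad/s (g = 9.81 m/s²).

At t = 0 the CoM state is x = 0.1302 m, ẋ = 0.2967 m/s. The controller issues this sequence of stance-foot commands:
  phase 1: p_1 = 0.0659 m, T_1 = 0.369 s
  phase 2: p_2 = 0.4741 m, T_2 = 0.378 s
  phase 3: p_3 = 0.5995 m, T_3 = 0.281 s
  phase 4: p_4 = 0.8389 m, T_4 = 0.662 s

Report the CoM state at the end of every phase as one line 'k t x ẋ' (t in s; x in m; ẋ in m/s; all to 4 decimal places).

1 0.3690 0.3043 0.7377
2 0.7470 0.5280 0.5653
3 1.0280 0.6797 0.5753
4 1.6900 0.9408 0.4486

phase 1: p=0.0659, T=0.369, ωT=1.085782, cosh=1.649697, sinh=1.312060; start (x,ẋ)=(0.130200, 0.296700) → end (x,ẋ)=(0.304274, 0.737710)
phase 2: p=0.4741, T=0.378, ωT=1.112265, cosh=1.685026, sinh=1.356213; start (x,ẋ)=(0.304274, 0.737710) → end (x,ẋ)=(0.527953, 0.565344)
phase 3: p=0.5995, T=0.281, ωT=0.826843, cosh=1.361759, sinh=0.924330; start (x,ẋ)=(0.527953, 0.565344) → end (x,ẋ)=(0.679662, 0.575265)
phase 4: p=0.8389, T=0.662, ωT=1.947935, cosh=3.578378, sinh=3.435810; start (x,ẋ)=(0.679662, 0.575265) → end (x,ẋ)=(0.940795, 0.448643)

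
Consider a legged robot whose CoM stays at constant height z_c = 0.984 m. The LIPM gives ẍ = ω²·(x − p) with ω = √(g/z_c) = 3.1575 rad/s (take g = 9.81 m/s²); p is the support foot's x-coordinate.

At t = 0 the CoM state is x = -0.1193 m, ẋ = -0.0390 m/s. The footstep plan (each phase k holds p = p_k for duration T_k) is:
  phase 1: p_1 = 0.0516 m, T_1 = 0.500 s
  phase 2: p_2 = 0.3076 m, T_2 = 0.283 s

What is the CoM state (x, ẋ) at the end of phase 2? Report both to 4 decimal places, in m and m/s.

phase 1: p=0.0516, T=0.500, ωT=1.578750, cosh=2.527562, sinh=2.321329; start (x,ẋ)=(-0.119300, -0.039000) → end (x,ẋ)=(-0.409032, -1.351203)
phase 2: p=0.3076, T=0.283, ωT=0.893572, cosh=1.426518, sinh=1.017327; start (x,ẋ)=(-0.409032, -1.351203) → end (x,ẋ)=(-1.150038, -4.229488)

x = -1.1500, ẋ = -4.2295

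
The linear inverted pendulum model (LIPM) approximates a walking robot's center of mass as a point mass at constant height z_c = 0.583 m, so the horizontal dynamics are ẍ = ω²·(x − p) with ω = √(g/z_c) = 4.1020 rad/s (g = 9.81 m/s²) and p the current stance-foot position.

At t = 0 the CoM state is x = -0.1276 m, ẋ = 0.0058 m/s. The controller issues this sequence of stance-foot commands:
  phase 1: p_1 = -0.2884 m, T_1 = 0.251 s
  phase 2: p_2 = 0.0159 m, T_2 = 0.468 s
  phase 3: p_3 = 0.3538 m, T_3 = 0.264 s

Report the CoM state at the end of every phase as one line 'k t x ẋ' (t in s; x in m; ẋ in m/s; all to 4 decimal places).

phase 1: p=-0.2884, T=0.251, ωT=1.029602, cosh=1.578550, sinh=1.221401; start (x,ẋ)=(-0.127600, 0.005800) → end (x,ẋ)=(-0.032842, 0.814794)
phase 2: p=0.0159, T=0.468, ωT=1.919736, cosh=3.482902, sinh=3.336256; start (x,ẋ)=(-0.032842, 0.814794) → end (x,ẋ)=(0.508827, 2.170795)
phase 3: p=0.3538, T=0.264, ωT=1.082928, cosh=1.645958, sinh=1.307356; start (x,ẋ)=(0.508827, 2.170795) → end (x,ẋ)=(1.300826, 4.404414)

1 0.2510 -0.0328 0.8148
2 0.7190 0.5088 2.1708
3 0.9830 1.3008 4.4044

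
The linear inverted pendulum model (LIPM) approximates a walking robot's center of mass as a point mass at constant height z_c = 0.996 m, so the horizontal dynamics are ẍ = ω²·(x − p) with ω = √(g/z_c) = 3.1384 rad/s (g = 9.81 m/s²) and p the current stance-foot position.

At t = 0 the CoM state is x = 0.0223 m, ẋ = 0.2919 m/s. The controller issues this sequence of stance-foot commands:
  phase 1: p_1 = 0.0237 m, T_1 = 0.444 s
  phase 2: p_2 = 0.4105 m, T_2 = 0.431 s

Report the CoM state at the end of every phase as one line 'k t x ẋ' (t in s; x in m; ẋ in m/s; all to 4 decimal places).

phase 1: p=0.0237, T=0.444, ωT=1.393450, cosh=2.138471, sinh=1.890253; start (x,ẋ)=(0.022300, 0.291900) → end (x,ẋ)=(0.196517, 0.615914)
phase 2: p=0.4105, T=0.431, ωT=1.352650, cosh=2.063108, sinh=1.804554; start (x,ẋ)=(0.196517, 0.615914) → end (x,ẋ)=(0.323176, 0.058824)

1 0.4440 0.1965 0.6159
2 0.8750 0.3232 0.0588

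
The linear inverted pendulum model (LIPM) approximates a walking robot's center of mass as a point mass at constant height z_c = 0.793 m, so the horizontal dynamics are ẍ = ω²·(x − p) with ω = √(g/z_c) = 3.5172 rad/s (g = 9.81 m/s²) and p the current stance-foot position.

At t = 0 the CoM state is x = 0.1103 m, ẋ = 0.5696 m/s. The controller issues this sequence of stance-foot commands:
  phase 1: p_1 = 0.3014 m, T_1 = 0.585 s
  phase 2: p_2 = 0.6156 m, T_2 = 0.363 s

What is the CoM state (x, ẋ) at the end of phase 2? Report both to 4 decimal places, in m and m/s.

phase 1: p=0.3014, T=0.585, ωT=2.057562, cosh=3.977315, sinh=3.849550; start (x,ẋ)=(0.110300, 0.569600) → end (x,ẋ)=(0.164758, -0.321946)
phase 2: p=0.6156, T=0.363, ωT=1.276744, cosh=1.931945, sinh=1.653001; start (x,ẋ)=(0.164758, -0.321946) → end (x,ẋ)=(-0.406709, -3.243148)

x = -0.4067, ẋ = -3.2431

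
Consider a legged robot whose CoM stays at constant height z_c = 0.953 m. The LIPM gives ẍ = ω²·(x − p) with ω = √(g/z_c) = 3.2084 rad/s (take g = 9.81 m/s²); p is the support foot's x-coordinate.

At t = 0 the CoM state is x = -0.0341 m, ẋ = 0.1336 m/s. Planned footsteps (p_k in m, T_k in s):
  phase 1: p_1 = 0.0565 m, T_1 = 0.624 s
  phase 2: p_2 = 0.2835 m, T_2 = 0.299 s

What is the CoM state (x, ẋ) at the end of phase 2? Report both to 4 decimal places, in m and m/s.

phase 1: p=0.0565, T=0.624, ωT=2.002042, cosh=3.769608, sinh=3.634549; start (x,ẋ)=(-0.034100, 0.133600) → end (x,ẋ)=(-0.133681, -0.552875)
phase 2: p=0.2835, T=0.299, ωT=0.959312, cosh=1.496528, sinh=1.113371; start (x,ẋ)=(-0.133681, -0.552875) → end (x,ẋ)=(-0.532681, -2.317623)

x = -0.5327, ẋ = -2.3176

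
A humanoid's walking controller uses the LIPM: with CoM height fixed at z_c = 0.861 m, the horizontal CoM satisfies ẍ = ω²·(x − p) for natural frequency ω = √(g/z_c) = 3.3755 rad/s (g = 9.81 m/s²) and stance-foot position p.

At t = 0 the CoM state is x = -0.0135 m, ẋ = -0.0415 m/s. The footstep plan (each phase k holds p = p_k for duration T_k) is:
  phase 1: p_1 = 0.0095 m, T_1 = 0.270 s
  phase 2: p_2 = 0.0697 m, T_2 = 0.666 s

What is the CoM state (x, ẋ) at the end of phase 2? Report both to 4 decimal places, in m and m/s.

phase 1: p=0.0095, T=0.270, ωT=0.911385, cosh=1.444866, sinh=1.042899; start (x,ẋ)=(-0.013500, -0.041500) → end (x,ẋ)=(-0.036554, -0.140929)
phase 2: p=0.0697, T=0.666, ωT=2.248083, cosh=4.787583, sinh=4.681982; start (x,ẋ)=(-0.036554, -0.140929) → end (x,ẋ)=(-0.634474, -2.353948)

x = -0.6345, ẋ = -2.3539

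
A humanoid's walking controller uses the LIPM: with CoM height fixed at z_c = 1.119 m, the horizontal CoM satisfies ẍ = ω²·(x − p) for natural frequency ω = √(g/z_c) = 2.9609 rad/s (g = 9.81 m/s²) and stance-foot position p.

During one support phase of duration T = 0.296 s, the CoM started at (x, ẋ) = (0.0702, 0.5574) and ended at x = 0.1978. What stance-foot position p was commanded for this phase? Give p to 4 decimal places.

p = 0.2152

ωT = 2.9609·0.296 = 0.876426; cosh(ωT) = 1.409284, sinh(ωT) = 0.993016
x(T) = p + (x₀−p)·cosh(ωT) + (ẋ₀/ω)·sinh(ωT) ⇒ p·(1 − cosh) = x(T) − x₀·cosh − (ẋ₀/ω)·sinh
numerator   = 0.1978 − (0.0702)·1.409284 − (0.5574/2.9609)·0.993016 = -0.088070
denominator = 1 − 1.409284 = -0.409284
p = -0.088070 / -0.409284 = 0.2152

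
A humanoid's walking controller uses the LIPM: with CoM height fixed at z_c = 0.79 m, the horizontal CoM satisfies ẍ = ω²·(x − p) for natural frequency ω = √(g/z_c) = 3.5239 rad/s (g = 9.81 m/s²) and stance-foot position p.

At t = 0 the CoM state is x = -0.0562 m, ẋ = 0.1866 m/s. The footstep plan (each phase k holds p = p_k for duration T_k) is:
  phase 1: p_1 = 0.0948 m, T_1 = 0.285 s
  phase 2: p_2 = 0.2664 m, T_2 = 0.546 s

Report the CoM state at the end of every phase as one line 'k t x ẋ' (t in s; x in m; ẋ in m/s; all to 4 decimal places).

1 0.2850 -0.0764 -0.3400
2 0.8310 -1.2558 -5.2373

phase 1: p=0.0948, T=0.285, ωT=1.004311, cosh=1.548162, sinh=1.181865; start (x,ẋ)=(-0.056200, 0.186600) → end (x,ẋ)=(-0.076389, -0.339994)
phase 2: p=0.2664, T=0.546, ωT=1.924049, cosh=3.497325, sinh=3.351310; start (x,ẋ)=(-0.076389, -0.339994) → end (x,ẋ)=(-1.255788, -5.237305)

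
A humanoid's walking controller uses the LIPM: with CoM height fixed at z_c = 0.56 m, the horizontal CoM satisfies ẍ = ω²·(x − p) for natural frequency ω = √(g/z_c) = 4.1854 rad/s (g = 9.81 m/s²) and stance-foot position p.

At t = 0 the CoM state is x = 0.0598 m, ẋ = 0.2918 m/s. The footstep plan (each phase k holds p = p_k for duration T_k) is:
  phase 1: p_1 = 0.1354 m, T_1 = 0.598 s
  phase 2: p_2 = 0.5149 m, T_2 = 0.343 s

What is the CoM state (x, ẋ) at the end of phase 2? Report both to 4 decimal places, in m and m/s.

phase 1: p=0.1354, T=0.598, ωT=2.502869, cosh=6.149674, sinh=6.067824; start (x,ẋ)=(0.059800, 0.291800) → end (x,ẋ)=(0.093525, -0.125483)
phase 2: p=0.5149, T=0.343, ωT=1.435592, cosh=2.220054, sinh=1.982079; start (x,ẋ)=(0.093525, -0.125483) → end (x,ẋ)=(-0.480001, -3.774224)

x = -0.4800, ẋ = -3.7742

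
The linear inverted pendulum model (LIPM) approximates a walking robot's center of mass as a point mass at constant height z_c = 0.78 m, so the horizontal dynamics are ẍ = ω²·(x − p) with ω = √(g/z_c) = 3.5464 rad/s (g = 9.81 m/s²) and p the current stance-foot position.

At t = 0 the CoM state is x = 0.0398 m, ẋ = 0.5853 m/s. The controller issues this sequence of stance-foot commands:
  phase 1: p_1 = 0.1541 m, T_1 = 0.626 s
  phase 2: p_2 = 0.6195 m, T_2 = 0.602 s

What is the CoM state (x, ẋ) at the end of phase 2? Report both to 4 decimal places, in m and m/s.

phase 1: p=0.1541, T=0.626, ωT=2.220046, cosh=4.658181, sinh=4.549577; start (x,ẋ)=(0.039800, 0.585300) → end (x,ẋ)=(0.372535, 0.882246)
phase 2: p=0.6195, T=0.602, ωT=2.134933, cosh=4.287365, sinh=4.169113; start (x,ẋ)=(0.372535, 0.882246) → end (x,ẋ)=(0.597830, 0.131048)

x = 0.5978, ẋ = 0.1310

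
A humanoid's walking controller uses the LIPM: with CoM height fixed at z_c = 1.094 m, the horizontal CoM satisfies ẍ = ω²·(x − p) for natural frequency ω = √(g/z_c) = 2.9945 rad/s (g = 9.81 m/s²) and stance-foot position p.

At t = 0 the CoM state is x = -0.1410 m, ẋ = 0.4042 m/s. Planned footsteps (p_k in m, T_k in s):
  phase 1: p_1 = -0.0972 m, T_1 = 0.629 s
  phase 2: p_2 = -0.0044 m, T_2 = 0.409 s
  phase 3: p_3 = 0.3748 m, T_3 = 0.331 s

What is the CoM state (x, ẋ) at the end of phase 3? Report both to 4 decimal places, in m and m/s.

x = 2.1110, ẋ = 5.6597

phase 1: p=-0.0972, T=0.629, ωT=1.883541, cosh=3.364400, sinh=3.212349; start (x,ẋ)=(-0.141000, 0.404200) → end (x,ẋ)=(0.189045, 0.938562)
phase 2: p=-0.0044, T=0.409, ωT=1.224750, cosh=1.848574, sinh=1.554743; start (x,ẋ)=(0.189045, 0.938562) → end (x,ẋ)=(0.840498, 2.635617)
phase 3: p=0.3748, T=0.331, ωT=0.991179, cosh=1.532775, sinh=1.161636; start (x,ẋ)=(0.840498, 2.635617) → end (x,ẋ)=(2.111026, 5.659744)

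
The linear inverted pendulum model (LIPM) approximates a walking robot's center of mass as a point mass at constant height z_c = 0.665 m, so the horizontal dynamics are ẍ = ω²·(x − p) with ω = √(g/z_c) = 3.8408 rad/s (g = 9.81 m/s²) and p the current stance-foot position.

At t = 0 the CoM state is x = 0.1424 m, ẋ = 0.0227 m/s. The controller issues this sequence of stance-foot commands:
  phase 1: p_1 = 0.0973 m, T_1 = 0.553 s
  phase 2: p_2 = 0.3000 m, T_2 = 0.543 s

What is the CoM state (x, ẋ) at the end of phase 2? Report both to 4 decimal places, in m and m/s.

phase 1: p=0.0973, T=0.553, ωT=2.123962, cosh=4.241886, sinh=4.122329; start (x,ẋ)=(0.142400, 0.022700) → end (x,ẋ)=(0.312973, 0.810361)
phase 2: p=0.3000, T=0.543, ωT=2.085554, cosh=4.086645, sinh=3.962407; start (x,ẋ)=(0.312973, 0.810361) → end (x,ẋ)=(1.189034, 3.509090)

x = 1.1890, ẋ = 3.5091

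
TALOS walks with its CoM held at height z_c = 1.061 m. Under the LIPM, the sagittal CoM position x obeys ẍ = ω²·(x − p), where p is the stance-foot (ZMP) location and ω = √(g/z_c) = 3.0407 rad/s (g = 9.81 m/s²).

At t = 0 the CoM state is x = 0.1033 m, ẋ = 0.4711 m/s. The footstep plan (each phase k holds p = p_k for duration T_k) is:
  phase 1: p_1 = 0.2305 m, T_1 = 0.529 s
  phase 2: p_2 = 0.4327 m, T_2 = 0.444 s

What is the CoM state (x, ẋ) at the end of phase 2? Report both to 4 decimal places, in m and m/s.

x = 0.2764, ẋ = -0.2715

phase 1: p=0.2305, T=0.529, ωT=1.608530, cosh=2.597823, sinh=2.397641; start (x,ẋ)=(0.103300, 0.471100) → end (x,ẋ)=(0.271527, 0.296482)
phase 2: p=0.4327, T=0.444, ωT=1.350071, cosh=2.058460, sinh=1.799238; start (x,ẋ)=(0.271527, 0.296482) → end (x,ẋ)=(0.276365, -0.271473)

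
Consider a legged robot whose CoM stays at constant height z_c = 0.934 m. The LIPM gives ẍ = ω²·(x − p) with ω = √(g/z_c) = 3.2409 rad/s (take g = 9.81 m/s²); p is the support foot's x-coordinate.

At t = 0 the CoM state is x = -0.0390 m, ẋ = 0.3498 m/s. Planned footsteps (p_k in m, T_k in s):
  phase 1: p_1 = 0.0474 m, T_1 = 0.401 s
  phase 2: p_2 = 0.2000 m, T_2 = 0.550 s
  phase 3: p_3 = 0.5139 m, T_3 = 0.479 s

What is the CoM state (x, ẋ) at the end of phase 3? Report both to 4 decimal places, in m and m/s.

x = -1.2977, ẋ = -5.6320

phase 1: p=0.0474, T=0.401, ωT=1.299601, cosh=1.970237, sinh=1.697596; start (x,ẋ)=(-0.039000, 0.349800) → end (x,ẋ)=(0.060398, 0.213839)
phase 2: p=0.2000, T=0.550, ωT=1.782495, cosh=3.056444, sinh=2.888226; start (x,ẋ)=(0.060398, 0.213839) → end (x,ẋ)=(-0.036117, -0.653151)
phase 3: p=0.5139, T=0.479, ωT=1.552391, cosh=2.467245, sinh=2.255504; start (x,ẋ)=(-0.036117, -0.653151) → end (x,ẋ)=(-1.297686, -5.632029)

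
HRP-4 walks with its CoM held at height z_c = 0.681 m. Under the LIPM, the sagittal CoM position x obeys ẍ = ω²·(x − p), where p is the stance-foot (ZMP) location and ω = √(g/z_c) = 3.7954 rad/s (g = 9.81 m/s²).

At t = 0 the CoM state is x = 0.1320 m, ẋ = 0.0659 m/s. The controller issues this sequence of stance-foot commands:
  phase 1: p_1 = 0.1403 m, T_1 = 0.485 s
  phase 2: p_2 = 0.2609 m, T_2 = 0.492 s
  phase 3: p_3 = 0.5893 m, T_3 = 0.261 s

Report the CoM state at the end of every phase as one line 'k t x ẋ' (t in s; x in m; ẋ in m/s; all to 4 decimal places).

phase 1: p=0.1403, T=0.485, ωT=1.840769, cosh=3.230039, sinh=3.071343; start (x,ẋ)=(0.132000, 0.065900) → end (x,ẋ)=(0.166819, 0.116107)
phase 2: p=0.2609, T=0.492, ωT=1.867337, cosh=3.312787, sinh=3.158253; start (x,ẋ)=(0.166819, 0.116107) → end (x,ẋ)=(0.045844, -0.743099)
phase 3: p=0.5893, T=0.261, ωT=0.990599, cosh=1.532101, sinh=1.160747; start (x,ẋ)=(0.045844, -0.743099) → end (x,ẋ)=(-0.470591, -3.532696)

1 0.4850 0.1668 0.1161
2 0.9770 0.0458 -0.7431
3 1.2380 -0.4706 -3.5327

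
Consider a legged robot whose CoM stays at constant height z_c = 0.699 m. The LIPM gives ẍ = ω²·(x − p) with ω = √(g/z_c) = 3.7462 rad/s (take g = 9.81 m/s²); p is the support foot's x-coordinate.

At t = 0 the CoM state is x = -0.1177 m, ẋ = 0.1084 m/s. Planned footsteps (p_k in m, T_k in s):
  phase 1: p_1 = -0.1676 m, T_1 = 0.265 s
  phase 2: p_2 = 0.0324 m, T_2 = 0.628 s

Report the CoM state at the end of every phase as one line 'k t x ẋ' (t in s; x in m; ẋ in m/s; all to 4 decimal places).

1 0.2650 -0.0573 0.3839
2 0.8930 0.0903 0.2853

phase 1: p=-0.1676, T=0.265, ωT=0.992743, cosh=1.534593, sinh=1.164034; start (x,ẋ)=(-0.117700, 0.108400) → end (x,ẋ)=(-0.057341, 0.383949)
phase 2: p=0.0324, T=0.628, ωT=2.352614, cosh=5.304065, sinh=5.208945; start (x,ẋ)=(-0.057341, 0.383949) → end (x,ẋ)=(0.090272, 0.285300)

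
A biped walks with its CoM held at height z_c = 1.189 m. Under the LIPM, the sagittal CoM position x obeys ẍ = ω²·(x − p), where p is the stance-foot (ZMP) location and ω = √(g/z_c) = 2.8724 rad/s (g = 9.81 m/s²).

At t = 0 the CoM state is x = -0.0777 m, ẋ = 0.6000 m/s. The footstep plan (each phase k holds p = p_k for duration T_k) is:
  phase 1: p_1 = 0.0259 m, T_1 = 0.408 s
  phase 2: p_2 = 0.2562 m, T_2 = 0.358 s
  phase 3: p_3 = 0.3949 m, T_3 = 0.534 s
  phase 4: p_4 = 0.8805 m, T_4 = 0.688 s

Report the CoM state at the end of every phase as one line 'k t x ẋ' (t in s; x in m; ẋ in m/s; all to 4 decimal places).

phase 1: p=0.0259, T=0.408, ωT=1.171939, cosh=1.769006, sinh=1.459241; start (x,ẋ)=(-0.077700, 0.600000) → end (x,ẋ)=(0.147444, 0.627162)
phase 2: p=0.2562, T=0.358, ωT=1.028319, cosh=1.576985, sinh=1.219377; start (x,ẋ)=(0.147444, 0.627162) → end (x,ẋ)=(0.350933, 0.608102)
phase 3: p=0.3949, T=0.534, ωT=1.533862, cosh=2.425873, sinh=2.210172; start (x,ẋ)=(0.350933, 0.608102) → end (x,ẋ)=(0.756146, 1.196053)
phase 4: p=0.8805, T=0.688, ωT=1.976211, cosh=3.676973, sinh=3.538380; start (x,ẋ)=(0.756146, 1.196053) → end (x,ẋ)=(1.896617, 3.133964)

1 0.4080 0.1474 0.6272
2 0.7660 0.3509 0.6081
3 1.3000 0.7561 1.1961
4 1.9880 1.8966 3.1340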